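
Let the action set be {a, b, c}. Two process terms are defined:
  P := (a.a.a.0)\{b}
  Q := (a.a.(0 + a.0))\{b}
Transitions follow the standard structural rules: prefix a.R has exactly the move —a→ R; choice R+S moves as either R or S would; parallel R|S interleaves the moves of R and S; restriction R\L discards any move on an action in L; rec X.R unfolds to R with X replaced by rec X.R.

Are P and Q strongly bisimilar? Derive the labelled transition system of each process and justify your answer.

P ~ Q

P's transition system — 4 states:
  m0 = (a.a.a.0)\{b} ⊢ ··a··> m1
  m1 = (a.a.0)\{b} ⊢ ··a··> m2
  m2 = (a.0)\{b} ⊢ ··a··> m3
  m3 = 0\{b} ⊢ (no moves)
Q's transition system — 4 states:
  n0 = (a.a.(0 + a.0))\{b} ⊢ ··a··> n1
  n1 = (a.(0 + a.0))\{b} ⊢ ··a··> n2
  n2 = (0 + a.0)\{b} ⊢ ··a··> n3
  n3 = 0\{b} ⊢ (no moves)
Bisimilarity quotient blocks:
  B0 = {m0, n0}
  B1 = {m1, n1}
  B2 = {m2, n2}
  B3 = {m3, n3}
m0 ∈ B0, n0 ∈ B0 → same block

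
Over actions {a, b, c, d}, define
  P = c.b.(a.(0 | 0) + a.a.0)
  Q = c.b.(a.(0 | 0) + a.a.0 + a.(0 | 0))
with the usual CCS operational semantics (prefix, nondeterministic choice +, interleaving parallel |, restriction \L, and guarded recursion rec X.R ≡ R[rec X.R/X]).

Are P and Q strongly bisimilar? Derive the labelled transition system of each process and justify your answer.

P's transition system — 6 states:
  s0 = c.b.(a.(0 | 0) + a.a.0) has moves ··c··> s1
  s1 = b.(a.(0 | 0) + a.a.0) has moves ··b··> s2
  s2 = a.(0 | 0) + a.a.0 has moves ··a··> s3, ··a··> s4
  s3 = 0 | 0 has moves deadlocked
  s4 = a.0 has moves ··a··> s5
  s5 = 0 has moves deadlocked
Q's transition system — 6 states:
  t0 = c.b.(a.(0 | 0) + a.a.0 + a.(0 | 0)) has moves ··c··> t1
  t1 = b.(a.(0 | 0) + a.a.0 + a.(0 | 0)) has moves ··b··> t2
  t2 = a.(0 | 0) + a.a.0 + a.(0 | 0) has moves ··a··> t3, ··a··> t4
  t3 = 0 | 0 has moves deadlocked
  t4 = a.0 has moves ··a··> t5
  t5 = 0 has moves deadlocked
Partition-refinement fixed point:
  B0 = {s0, t0}
  B1 = {s1, t1}
  B2 = {s2, t2}
  B3 = {s3, s5, t3, t5}
  B4 = {s4, t4}
s0 ∈ B0, t0 ∈ B0 → same block

YES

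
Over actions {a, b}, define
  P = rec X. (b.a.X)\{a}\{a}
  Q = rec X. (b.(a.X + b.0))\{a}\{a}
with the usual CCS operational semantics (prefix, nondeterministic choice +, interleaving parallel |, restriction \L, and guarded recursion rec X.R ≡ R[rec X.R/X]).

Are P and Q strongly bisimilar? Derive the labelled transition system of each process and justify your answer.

Reachable graph of P (2 states):
  m0 = rec X. (b.a.X)\{a}\{a} | -b-> m1
  m1 = (a.(rec X. (b.a.X)\{a}\{a}))\{a}\{a} | (no moves)
Reachable graph of Q (3 states):
  n0 = rec X. (b.(a.X + b.0))\{a}\{a} | -b-> n1
  n1 = (a.(rec X. (b.(a.X + b.0))\{a}\{a}) + b.0)\{a}\{a} | -b-> n2
  n2 = 0\{a}\{a} | (no moves)
Partition-refinement fixed point:
  B0 = {m0, n1}
  B1 = {m1, n2}
  B2 = {n0}
m0 ∈ B0, n0 ∈ B2 → different blocks

NO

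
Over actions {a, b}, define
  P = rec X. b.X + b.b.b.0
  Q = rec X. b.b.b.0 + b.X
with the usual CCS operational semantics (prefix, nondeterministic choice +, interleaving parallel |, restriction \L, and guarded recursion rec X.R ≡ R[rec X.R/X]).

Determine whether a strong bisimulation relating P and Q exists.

LTS(P): 4 reachable states
  s0 = rec X. b.X + b.b.b.0 | -b-> s0, -b-> s1
  s1 = b.b.0 | -b-> s2
  s2 = b.0 | -b-> s3
  s3 = 0 | ∅
LTS(Q): 4 reachable states
  t0 = rec X. b.b.b.0 + b.X | -b-> t0, -b-> t1
  t1 = b.b.0 | -b-> t2
  t2 = b.0 | -b-> t3
  t3 = 0 | ∅
Coarsest stable partition (strong bisimilarity classes):
  B0 = {s0, t0}
  B1 = {s1, t1}
  B2 = {s2, t2}
  B3 = {s3, t3}
s0 ∈ B0, t0 ∈ B0 → same block

YES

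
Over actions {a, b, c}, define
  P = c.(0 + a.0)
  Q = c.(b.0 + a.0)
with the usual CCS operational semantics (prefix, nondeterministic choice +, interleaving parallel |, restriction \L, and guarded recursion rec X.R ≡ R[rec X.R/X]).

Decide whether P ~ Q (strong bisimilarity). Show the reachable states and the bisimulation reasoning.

Reachable graph of P (3 states):
  p0 = c.(0 + a.0) | -c-> p1
  p1 = 0 + a.0 | -a-> p2
  p2 = 0 | ·
Reachable graph of Q (3 states):
  q0 = c.(b.0 + a.0) | -c-> q1
  q1 = b.0 + a.0 | -a-> q2, -b-> q2
  q2 = 0 | ·
Bisimilarity quotient blocks:
  B0 = {p0}
  B1 = {p1}
  B2 = {p2, q2}
  B3 = {q0}
  B4 = {q1}
p0 ∈ B0, q0 ∈ B3 → different blocks

P ≁ Q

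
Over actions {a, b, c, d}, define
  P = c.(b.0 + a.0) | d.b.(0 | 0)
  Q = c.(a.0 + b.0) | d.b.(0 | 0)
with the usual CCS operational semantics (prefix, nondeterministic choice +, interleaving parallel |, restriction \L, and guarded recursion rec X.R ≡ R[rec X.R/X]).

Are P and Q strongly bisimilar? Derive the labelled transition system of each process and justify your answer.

YES

Reachable graph of P (9 states):
  m0 = c.(b.0 + a.0) | d.b.(0 | 0) | ··c··> m1, ··d··> m2
  m1 = (b.0 + a.0) | d.b.(0 | 0) | ··a··> m3, ··b··> m3, ··d··> m4
  m2 = c.(b.0 + a.0) | b.(0 | 0) | ··b··> m5, ··c··> m4
  m3 = 0 | d.b.(0 | 0) | ··d··> m6
  m4 = (b.0 + a.0) | b.(0 | 0) | ··a··> m6, ··b··> m6, ··b··> m7
  m5 = c.(b.0 + a.0) | (0 | 0) | ··c··> m7
  m6 = 0 | b.(0 | 0) | ··b··> m8
  m7 = (b.0 + a.0) | (0 | 0) | ··a··> m8, ··b··> m8
  m8 = 0 | (0 | 0) | (no moves)
Reachable graph of Q (9 states):
  n0 = c.(a.0 + b.0) | d.b.(0 | 0) | ··c··> n1, ··d··> n2
  n1 = (a.0 + b.0) | d.b.(0 | 0) | ··a··> n3, ··b··> n3, ··d··> n4
  n2 = c.(a.0 + b.0) | b.(0 | 0) | ··b··> n5, ··c··> n4
  n3 = 0 | d.b.(0 | 0) | ··d··> n6
  n4 = (a.0 + b.0) | b.(0 | 0) | ··a··> n6, ··b··> n6, ··b··> n7
  n5 = c.(a.0 + b.0) | (0 | 0) | ··c··> n7
  n6 = 0 | b.(0 | 0) | ··b··> n8
  n7 = (a.0 + b.0) | (0 | 0) | ··a··> n8, ··b··> n8
  n8 = 0 | (0 | 0) | (no moves)
Bisimilarity quotient blocks:
  B0 = {m0, n0}
  B1 = {m2, n2}
  B2 = {m5, n5}
  B3 = {m7, n7}
  B4 = {m8, n8}
  B5 = {m4, n4}
  B6 = {m6, n6}
  B7 = {m1, n1}
  B8 = {m3, n3}
m0 ∈ B0, n0 ∈ B0 → same block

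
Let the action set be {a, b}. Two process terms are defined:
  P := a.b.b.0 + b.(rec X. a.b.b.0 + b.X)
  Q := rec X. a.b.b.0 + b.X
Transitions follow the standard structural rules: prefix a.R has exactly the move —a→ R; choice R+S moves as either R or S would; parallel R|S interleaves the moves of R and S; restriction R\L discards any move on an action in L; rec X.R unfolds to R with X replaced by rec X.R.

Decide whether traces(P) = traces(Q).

LTS(P): 5 reachable states
  s0 = a.b.b.0 + b.(rec X. a.b.b.0 + b.X) has moves --a--▸ s1, --b--▸ s2
  s1 = b.b.0 has moves --b--▸ s3
  s2 = rec X. a.b.b.0 + b.X has moves --a--▸ s1, --b--▸ s2
  s3 = b.0 has moves --b--▸ s4
  s4 = 0 has moves ∅
LTS(Q): 4 reachable states
  t0 = rec X. a.b.b.0 + b.X has moves --a--▸ t1, --b--▸ t0
  t1 = b.b.0 has moves --b--▸ t2
  t2 = b.0 has moves --b--▸ t3
  t3 = 0 has moves ∅
Coarsest stable partition (strong bisimilarity classes):
  B0 = {s0, s2, t0}
  B1 = {s1, t1}
  B2 = {s3, t2}
  B3 = {s4, t3}
s0 ∈ B0, t0 ∈ B0 → same block
Bisimilar ⇒ trace-equivalent.

YES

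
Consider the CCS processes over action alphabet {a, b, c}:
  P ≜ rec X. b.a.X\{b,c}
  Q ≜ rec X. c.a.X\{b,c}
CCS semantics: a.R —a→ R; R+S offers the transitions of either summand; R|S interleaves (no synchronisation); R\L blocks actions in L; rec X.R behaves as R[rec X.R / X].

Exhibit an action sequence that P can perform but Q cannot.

b

Reachable graph of P (3 states):
  m0 = rec X. b.a.X\{b,c} | -b-> m1
  m1 = a.(rec X. b.a.X\{b,c})\{b,c} | -a-> m2
  m2 = (rec X. b.a.X\{b,c})\{b,c} | stopped
Reachable graph of Q (3 states):
  n0 = rec X. c.a.X\{b,c} | -c-> n1
  n1 = a.(rec X. c.a.X\{b,c})\{b,c} | -a-> n2
  n2 = (rec X. c.a.X\{b,c})\{b,c} | stopped
Trace ⟨b⟩ through P, begin at {m0}:
  [1] b ⇒ {m1}
  ✓ P
Trace ⟨b⟩ through Q, begin at {n0}:
  [1] b ⇒ ∅  — Q cannot continue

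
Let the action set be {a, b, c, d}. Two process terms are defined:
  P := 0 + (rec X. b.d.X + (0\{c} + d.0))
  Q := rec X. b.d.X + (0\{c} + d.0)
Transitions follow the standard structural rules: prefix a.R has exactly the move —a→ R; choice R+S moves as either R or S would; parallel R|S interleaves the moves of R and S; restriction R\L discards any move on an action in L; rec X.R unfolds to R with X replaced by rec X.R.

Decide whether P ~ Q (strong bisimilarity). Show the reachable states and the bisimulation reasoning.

P's transition system — 4 states:
  p0 = 0 + (rec X. b.d.X + (0\{c} + d.0)) → —b→ p1, —d→ p2
  p1 = d.(rec X. b.d.X + (0\{c} + d.0)) → —d→ p3
  p2 = 0 → ∅
  p3 = rec X. b.d.X + (0\{c} + d.0) → —b→ p1, —d→ p2
Q's transition system — 3 states:
  q0 = rec X. b.d.X + (0\{c} + d.0) → —b→ q1, —d→ q2
  q1 = d.(rec X. b.d.X + (0\{c} + d.0)) → —d→ q0
  q2 = 0 → ∅
Coarsest stable partition (strong bisimilarity classes):
  B0 = {p0, p3, q0}
  B1 = {p1, q1}
  B2 = {p2, q2}
p0 ∈ B0, q0 ∈ B0 → same block

bisimilar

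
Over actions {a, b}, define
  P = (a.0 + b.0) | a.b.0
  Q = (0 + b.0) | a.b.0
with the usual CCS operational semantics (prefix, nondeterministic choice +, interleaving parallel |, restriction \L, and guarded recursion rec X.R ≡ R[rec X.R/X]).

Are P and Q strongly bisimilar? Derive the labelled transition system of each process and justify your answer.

P ≁ Q

P's transition system — 6 states:
  u0 = (a.0 + b.0) | a.b.0 → --a--▸ u1, --a--▸ u2, --b--▸ u2
  u1 = (a.0 + b.0) | b.0 → --a--▸ u3, --b--▸ u3, --b--▸ u4
  u2 = 0 | a.b.0 → --a--▸ u3
  u3 = 0 | b.0 → --b--▸ u5
  u4 = (a.0 + b.0) | 0 → --a--▸ u5, --b--▸ u5
  u5 = 0 | 0 → (no moves)
Q's transition system — 6 states:
  v0 = (0 + b.0) | a.b.0 → --a--▸ v1, --b--▸ v2
  v1 = (0 + b.0) | b.0 → --b--▸ v3, --b--▸ v4
  v2 = 0 | a.b.0 → --a--▸ v4
  v3 = (0 + b.0) | 0 → --b--▸ v5
  v4 = 0 | b.0 → --b--▸ v5
  v5 = 0 | 0 → (no moves)
Partition-refinement fixed point:
  B0 = {u0}
  B1 = {u1}
  B2 = {u3, v3, v4}
  B3 = {u5, v5}
  B4 = {u4}
  B5 = {u2, v2}
  B6 = {v0}
  B7 = {v1}
u0 ∈ B0, v0 ∈ B6 → different blocks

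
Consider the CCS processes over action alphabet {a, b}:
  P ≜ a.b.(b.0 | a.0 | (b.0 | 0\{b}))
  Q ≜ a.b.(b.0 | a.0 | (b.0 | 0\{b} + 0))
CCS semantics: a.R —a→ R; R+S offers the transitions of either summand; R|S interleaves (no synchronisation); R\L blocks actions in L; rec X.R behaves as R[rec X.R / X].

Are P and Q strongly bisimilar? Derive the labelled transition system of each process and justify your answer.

P ~ Q

P's transition system — 10 states:
  p0 = a.b.(b.0 | a.0 | (b.0 | 0\{b})) | -a-> p1
  p1 = b.(b.0 | a.0 | (b.0 | 0\{b})) | -b-> p2
  p2 = b.0 | a.0 | (b.0 | 0\{b}) | -a-> p3, -b-> p4, -b-> p5
  p3 = b.0 | 0 | (b.0 | 0\{b}) | -b-> p6, -b-> p7
  p4 = 0 | a.0 | (b.0 | 0\{b}) | -a-> p6, -b-> p8
  p5 = b.0 | a.0 | (0 | 0\{b}) | -a-> p7, -b-> p8
  p6 = 0 | 0 | (b.0 | 0\{b}) | -b-> p9
  p7 = b.0 | 0 | (0 | 0\{b}) | -b-> p9
  p8 = 0 | a.0 | (0 | 0\{b}) | -a-> p9
  p9 = 0 | 0 | (0 | 0\{b}) | deadlocked
Q's transition system — 10 states:
  q0 = a.b.(b.0 | a.0 | (b.0 | 0\{b} + 0)) | -a-> q1
  q1 = b.(b.0 | a.0 | (b.0 | 0\{b} + 0)) | -b-> q2
  q2 = b.0 | a.0 | (b.0 | 0\{b} + 0) | -a-> q3, -b-> q4, -b-> q5
  q3 = b.0 | 0 | (b.0 | 0\{b} + 0) | -b-> q6, -b-> q7
  q4 = 0 | a.0 | (b.0 | 0\{b} + 0) | -a-> q6, -b-> q8
  q5 = b.0 | a.0 | (0 | 0\{b}) | -a-> q7, -b-> q8
  q6 = 0 | 0 | (b.0 | 0\{b} + 0) | -b-> q9
  q7 = b.0 | 0 | (0 | 0\{b}) | -b-> q9
  q8 = 0 | a.0 | (0 | 0\{b}) | -a-> q9
  q9 = 0 | 0 | (0 | 0\{b}) | deadlocked
Coarsest stable partition (strong bisimilarity classes):
  B0 = {p0, q0}
  B1 = {p1, q1}
  B2 = {p2, q2}
  B3 = {p3, q3}
  B4 = {p6, p7, q6, q7}
  B5 = {p9, q9}
  B6 = {p4, p5, q4, q5}
  B7 = {p8, q8}
p0 ∈ B0, q0 ∈ B0 → same block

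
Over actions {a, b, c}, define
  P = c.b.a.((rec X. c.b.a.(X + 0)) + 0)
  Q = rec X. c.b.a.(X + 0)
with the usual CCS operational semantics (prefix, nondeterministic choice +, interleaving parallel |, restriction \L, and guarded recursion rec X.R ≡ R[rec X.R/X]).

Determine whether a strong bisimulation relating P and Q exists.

YES

LTS(P): 4 reachable states
  u0 = c.b.a.((rec X. c.b.a.(X + 0)) + 0) has moves ··c··> u1
  u1 = b.a.((rec X. c.b.a.(X + 0)) + 0) has moves ··b··> u2
  u2 = a.((rec X. c.b.a.(X + 0)) + 0) has moves ··a··> u3
  u3 = (rec X. c.b.a.(X + 0)) + 0 has moves ··c··> u1
LTS(Q): 4 reachable states
  v0 = rec X. c.b.a.(X + 0) has moves ··c··> v1
  v1 = b.a.((rec X. c.b.a.(X + 0)) + 0) has moves ··b··> v2
  v2 = a.((rec X. c.b.a.(X + 0)) + 0) has moves ··a··> v3
  v3 = (rec X. c.b.a.(X + 0)) + 0 has moves ··c··> v1
Partition-refinement fixed point:
  B0 = {u0, u3, v0, v3}
  B1 = {u1, v1}
  B2 = {u2, v2}
u0 ∈ B0, v0 ∈ B0 → same block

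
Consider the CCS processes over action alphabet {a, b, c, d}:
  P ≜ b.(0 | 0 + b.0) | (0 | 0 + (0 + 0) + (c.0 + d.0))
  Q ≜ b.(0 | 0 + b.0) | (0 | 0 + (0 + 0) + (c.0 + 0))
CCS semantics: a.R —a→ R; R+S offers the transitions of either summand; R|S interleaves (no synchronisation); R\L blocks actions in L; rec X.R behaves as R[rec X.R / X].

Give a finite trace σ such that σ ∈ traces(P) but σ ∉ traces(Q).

P's transition system — 6 states:
  s0 = b.(0 | 0 + b.0) | (0 | 0 + (0 + 0) + (c.0 + d.0)) ⊢ =b=> s1, =c=> s2, =d=> s2
  s1 = (0 | 0 + b.0) | (0 | 0 + (0 + 0) + (c.0 + d.0)) ⊢ =b=> s3, =c=> s4, =d=> s4
  s2 = b.(0 | 0 + b.0) | 0 ⊢ =b=> s4
  s3 = 0 | (0 | 0 + (0 + 0) + (c.0 + d.0)) ⊢ =c=> s5, =d=> s5
  s4 = (0 | 0 + b.0) | 0 ⊢ =b=> s5
  s5 = 0 | 0 ⊢ deadlocked
Q's transition system — 6 states:
  t0 = b.(0 | 0 + b.0) | (0 | 0 + (0 + 0) + (c.0 + 0)) ⊢ =b=> t1, =c=> t2
  t1 = (0 | 0 + b.0) | (0 | 0 + (0 + 0) + (c.0 + 0)) ⊢ =b=> t3, =c=> t4
  t2 = b.(0 | 0 + b.0) | 0 ⊢ =b=> t4
  t3 = 0 | (0 | 0 + (0 + 0) + (c.0 + 0)) ⊢ =c=> t5
  t4 = (0 | 0 + b.0) | 0 ⊢ =b=> t5
  t5 = 0 | 0 ⊢ deadlocked
Executing d from P (initial set {s0}):
  step 1 (d): {s2}
  ✓ P
Executing d from Q (initial set {t0}):
  step 1 (d): ∅ (Q stuck)

d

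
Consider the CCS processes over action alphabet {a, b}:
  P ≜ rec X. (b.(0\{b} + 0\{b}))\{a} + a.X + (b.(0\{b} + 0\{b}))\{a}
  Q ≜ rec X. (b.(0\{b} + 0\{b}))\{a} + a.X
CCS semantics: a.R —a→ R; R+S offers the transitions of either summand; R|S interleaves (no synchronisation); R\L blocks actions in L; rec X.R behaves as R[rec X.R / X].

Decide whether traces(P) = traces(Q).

P's transition system — 2 states:
  u0 = rec X. (b.(0\{b} + 0\{b}))\{a} + a.X + (b.(0\{b} + 0\{b}))\{a} → —a→ u0, —b→ u1
  u1 = (0\{b} + 0\{b})\{a} → deadlocked
Q's transition system — 2 states:
  v0 = rec X. (b.(0\{b} + 0\{b}))\{a} + a.X → —a→ v0, —b→ v1
  v1 = (0\{b} + 0\{b})\{a} → deadlocked
Partition-refinement fixed point:
  B0 = {u0, v0}
  B1 = {u1, v1}
u0 ∈ B0, v0 ∈ B0 → same block
Bisimilar ⇒ trace-equivalent.

trace-equivalent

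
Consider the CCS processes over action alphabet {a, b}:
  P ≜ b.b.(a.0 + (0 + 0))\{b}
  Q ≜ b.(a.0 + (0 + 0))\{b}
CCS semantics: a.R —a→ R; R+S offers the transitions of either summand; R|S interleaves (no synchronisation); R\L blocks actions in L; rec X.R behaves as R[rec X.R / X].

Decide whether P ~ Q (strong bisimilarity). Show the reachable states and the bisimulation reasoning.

P ≁ Q

Reachable graph of P (4 states):
  s0 = b.b.(a.0 + (0 + 0))\{b} :: ··b··> s1
  s1 = b.(a.0 + (0 + 0))\{b} :: ··b··> s2
  s2 = (a.0 + (0 + 0))\{b} :: ··a··> s3
  s3 = 0\{b} :: ·
Reachable graph of Q (3 states):
  t0 = b.(a.0 + (0 + 0))\{b} :: ··b··> t1
  t1 = (a.0 + (0 + 0))\{b} :: ··a··> t2
  t2 = 0\{b} :: ·
Bisimilarity quotient blocks:
  B0 = {s0}
  B1 = {s1, t0}
  B2 = {s2, t1}
  B3 = {s3, t2}
s0 ∈ B0, t0 ∈ B1 → different blocks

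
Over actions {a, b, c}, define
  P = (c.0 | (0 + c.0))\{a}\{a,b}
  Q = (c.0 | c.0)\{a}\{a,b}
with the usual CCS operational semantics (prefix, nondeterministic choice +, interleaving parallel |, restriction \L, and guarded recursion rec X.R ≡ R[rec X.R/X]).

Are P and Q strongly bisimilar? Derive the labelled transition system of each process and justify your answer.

LTS(P): 4 reachable states
  m0 = (c.0 | (0 + c.0))\{a}\{a,b} → —c→ m1, —c→ m2
  m1 = (0 | (0 + c.0))\{a}\{a,b} → —c→ m3
  m2 = (c.0 | 0)\{a}\{a,b} → —c→ m3
  m3 = (0 | 0)\{a}\{a,b} → ·
LTS(Q): 4 reachable states
  n0 = (c.0 | c.0)\{a}\{a,b} → —c→ n1, —c→ n2
  n1 = (0 | c.0)\{a}\{a,b} → —c→ n3
  n2 = (c.0 | 0)\{a}\{a,b} → —c→ n3
  n3 = (0 | 0)\{a}\{a,b} → ·
Partition-refinement fixed point:
  B0 = {m0, n0}
  B1 = {m1, m2, n1, n2}
  B2 = {m3, n3}
m0 ∈ B0, n0 ∈ B0 → same block

bisimilar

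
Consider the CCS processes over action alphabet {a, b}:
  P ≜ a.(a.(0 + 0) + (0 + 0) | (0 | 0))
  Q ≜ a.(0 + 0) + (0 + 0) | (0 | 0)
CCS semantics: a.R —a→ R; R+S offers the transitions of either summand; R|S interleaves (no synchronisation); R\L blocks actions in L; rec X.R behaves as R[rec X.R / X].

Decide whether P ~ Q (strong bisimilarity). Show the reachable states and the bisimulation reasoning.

Reachable graph of P (3 states):
  s0 = a.(a.(0 + 0) + (0 + 0) | (0 | 0)) :: -a-> s1
  s1 = a.(0 + 0) + (0 + 0) | (0 | 0) :: -a-> s2
  s2 = 0 + 0 :: stopped
Reachable graph of Q (2 states):
  t0 = a.(0 + 0) + (0 + 0) | (0 | 0) :: -a-> t1
  t1 = 0 + 0 :: stopped
Coarsest stable partition (strong bisimilarity classes):
  B0 = {s0}
  B1 = {s1, t0}
  B2 = {s2, t1}
s0 ∈ B0, t0 ∈ B1 → different blocks

not bisimilar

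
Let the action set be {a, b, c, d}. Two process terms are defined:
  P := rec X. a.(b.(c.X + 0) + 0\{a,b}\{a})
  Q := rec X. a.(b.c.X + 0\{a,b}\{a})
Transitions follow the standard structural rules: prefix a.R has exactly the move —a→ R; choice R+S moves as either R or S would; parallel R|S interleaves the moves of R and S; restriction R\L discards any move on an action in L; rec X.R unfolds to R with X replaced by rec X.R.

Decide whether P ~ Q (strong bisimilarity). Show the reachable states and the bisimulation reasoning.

bisimilar

P's transition system — 3 states:
  s0 = rec X. a.(b.(c.X + 0) + 0\{a,b}\{a}) → —a→ s1
  s1 = b.(c.(rec X. a.(b.(c.X + 0) + 0\{a,b}\{a})) + 0) + 0\{a,b}\{a} → —b→ s2
  s2 = c.(rec X. a.(b.(c.X + 0) + 0\{a,b}\{a})) + 0 → —c→ s0
Q's transition system — 3 states:
  t0 = rec X. a.(b.c.X + 0\{a,b}\{a}) → —a→ t1
  t1 = b.c.(rec X. a.(b.c.X + 0\{a,b}\{a})) + 0\{a,b}\{a} → —b→ t2
  t2 = c.(rec X. a.(b.c.X + 0\{a,b}\{a})) → —c→ t0
Bisimilarity quotient blocks:
  B0 = {s0, t0}
  B1 = {s1, t1}
  B2 = {s2, t2}
s0 ∈ B0, t0 ∈ B0 → same block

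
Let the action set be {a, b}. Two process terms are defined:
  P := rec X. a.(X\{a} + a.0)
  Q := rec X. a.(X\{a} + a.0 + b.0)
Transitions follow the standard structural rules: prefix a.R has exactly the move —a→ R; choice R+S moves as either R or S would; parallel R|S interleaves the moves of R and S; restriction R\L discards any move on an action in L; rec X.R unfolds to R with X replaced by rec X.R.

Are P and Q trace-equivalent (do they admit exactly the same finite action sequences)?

traces(P) ≠ traces(Q) — witness ⟨ab⟩

Reachable graph of P (3 states):
  s0 = rec X. a.(X\{a} + a.0) ⊢ ··a··> s1
  s1 = (rec X. a.(X\{a} + a.0))\{a} + a.0 ⊢ ··a··> s2
  s2 = 0 ⊢ deadlocked
Reachable graph of Q (3 states):
  t0 = rec X. a.(X\{a} + a.0 + b.0) ⊢ ··a··> t1
  t1 = (rec X. a.(X\{a} + a.0 + b.0))\{a} + a.0 + b.0 ⊢ ··a··> t2, ··b··> t2
  t2 = 0 ⊢ deadlocked
Executing ab from Q (initial set {t0}):
  [1] a ⇒ {t1}
  [2] b ⇒ {t2}
  ✓ Q
Executing ab from P (initial set {s0}):
  [1] a ⇒ {s1}
  [2] b ⇒ ∅  — P cannot continue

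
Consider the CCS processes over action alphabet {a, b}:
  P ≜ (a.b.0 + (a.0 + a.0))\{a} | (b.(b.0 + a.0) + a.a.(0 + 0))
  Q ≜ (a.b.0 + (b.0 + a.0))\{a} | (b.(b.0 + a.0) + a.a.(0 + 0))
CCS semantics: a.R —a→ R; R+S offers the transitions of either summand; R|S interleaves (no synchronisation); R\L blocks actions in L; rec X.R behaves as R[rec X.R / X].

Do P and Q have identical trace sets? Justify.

P's transition system — 5 states:
  m0 = (a.b.0 + (a.0 + a.0))\{a} | (b.(b.0 + a.0) + a.a.(0 + 0)) | --a--▸ m1, --b--▸ m2
  m1 = (a.b.0 + (a.0 + a.0))\{a} | a.(0 + 0) | --a--▸ m3
  m2 = (a.b.0 + (a.0 + a.0))\{a} | (b.0 + a.0) | --a--▸ m4, --b--▸ m4
  m3 = (a.b.0 + (a.0 + a.0))\{a} | (0 + 0) | ∅
  m4 = (a.b.0 + (a.0 + a.0))\{a} | 0 | ∅
Q's transition system — 10 states:
  n0 = (a.b.0 + (b.0 + a.0))\{a} | (b.(b.0 + a.0) + a.a.(0 + 0)) | --a--▸ n1, --b--▸ n2, --b--▸ n3
  n1 = (a.b.0 + (b.0 + a.0))\{a} | a.(0 + 0) | --a--▸ n4, --b--▸ n5
  n2 = (a.b.0 + (b.0 + a.0))\{a} | (b.0 + a.0) | --a--▸ n6, --b--▸ n6, --b--▸ n7
  n3 = 0\{a} | (b.(b.0 + a.0) + a.a.(0 + 0)) | --a--▸ n5, --b--▸ n7
  n4 = (a.b.0 + (b.0 + a.0))\{a} | (0 + 0) | --b--▸ n8
  n5 = 0\{a} | a.(0 + 0) | --a--▸ n8
  n6 = (a.b.0 + (b.0 + a.0))\{a} | 0 | --b--▸ n9
  n7 = 0\{a} | (b.0 + a.0) | --a--▸ n9, --b--▸ n9
  n8 = 0\{a} | (0 + 0) | ∅
  n9 = 0\{a} | 0 | ∅
Executing ab from Q (initial set {n0}):
  after a @ step 1: {n1}
  after b @ step 2: {n5}
  — Q admits the full trace.
Executing ab from P (initial set {m0}):
  after a @ step 1: {m1}
  after b @ step 2: ∅ (P stuck)

trace-distinct — witness ⟨ab⟩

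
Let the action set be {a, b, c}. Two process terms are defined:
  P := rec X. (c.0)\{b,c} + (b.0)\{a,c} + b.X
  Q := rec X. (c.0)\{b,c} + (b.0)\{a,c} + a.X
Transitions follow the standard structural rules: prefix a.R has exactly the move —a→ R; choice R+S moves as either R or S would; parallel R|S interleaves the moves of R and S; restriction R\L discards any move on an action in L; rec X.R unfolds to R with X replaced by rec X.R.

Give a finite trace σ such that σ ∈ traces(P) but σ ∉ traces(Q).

P's transition system — 2 states:
  u0 = rec X. (c.0)\{b,c} + (b.0)\{a,c} + b.X → -b-> u0, -b-> u1
  u1 = 0\{a,c} → (no moves)
Q's transition system — 2 states:
  v0 = rec X. (c.0)\{b,c} + (b.0)\{a,c} + a.X → -a-> v0, -b-> v1
  v1 = 0\{a,c} → (no moves)
Executing bb from P (initial set {u0}):
  [1] b ⇒ {u0, u1}
  [2] b ⇒ {u0, u1}
  P completes σ.
Executing bb from Q (initial set {v0}):
  [1] b ⇒ {v1}
  [2] b ⇒ no successor for Q

bb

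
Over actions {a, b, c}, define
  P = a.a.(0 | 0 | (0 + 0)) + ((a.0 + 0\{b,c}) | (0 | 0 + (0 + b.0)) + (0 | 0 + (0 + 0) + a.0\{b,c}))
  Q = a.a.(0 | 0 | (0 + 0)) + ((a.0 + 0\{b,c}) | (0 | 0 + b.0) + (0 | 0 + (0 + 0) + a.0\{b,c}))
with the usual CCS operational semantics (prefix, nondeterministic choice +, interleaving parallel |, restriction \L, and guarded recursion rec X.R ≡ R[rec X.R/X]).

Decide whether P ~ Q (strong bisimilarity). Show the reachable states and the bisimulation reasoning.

Reachable graph of P (7 states):
  p0 = a.a.(0 | 0 | (0 + 0)) + ((a.0 + 0\{b,c}) | (0 | 0 + (0 + b.0)) + (0 | 0 + (0 + 0) + a.0\{b,c})) has moves --a--▸ p1, --a--▸ p2, --a--▸ p3, --b--▸ p4
  p1 = 0 | (0 | 0 + (0 + b.0)) has moves --b--▸ p5
  p2 = 0\{b,c} has moves deadlocked
  p3 = a.(0 | 0 | (0 + 0)) has moves --a--▸ p6
  p4 = (a.0 + 0\{b,c}) | 0 has moves --a--▸ p5
  p5 = 0 | 0 has moves deadlocked
  p6 = 0 | 0 | (0 + 0) has moves deadlocked
Reachable graph of Q (7 states):
  q0 = a.a.(0 | 0 | (0 + 0)) + ((a.0 + 0\{b,c}) | (0 | 0 + b.0) + (0 | 0 + (0 + 0) + a.0\{b,c})) has moves --a--▸ q1, --a--▸ q2, --a--▸ q3, --b--▸ q4
  q1 = 0 | (0 | 0 + b.0) has moves --b--▸ q5
  q2 = 0\{b,c} has moves deadlocked
  q3 = a.(0 | 0 | (0 + 0)) has moves --a--▸ q6
  q4 = (a.0 + 0\{b,c}) | 0 has moves --a--▸ q5
  q5 = 0 | 0 has moves deadlocked
  q6 = 0 | 0 | (0 + 0) has moves deadlocked
Bisimilarity quotient blocks:
  B0 = {p0, q0}
  B1 = {p1, q1}
  B2 = {p2, p5, p6, q2, q5, q6}
  B3 = {p3, p4, q3, q4}
p0 ∈ B0, q0 ∈ B0 → same block

YES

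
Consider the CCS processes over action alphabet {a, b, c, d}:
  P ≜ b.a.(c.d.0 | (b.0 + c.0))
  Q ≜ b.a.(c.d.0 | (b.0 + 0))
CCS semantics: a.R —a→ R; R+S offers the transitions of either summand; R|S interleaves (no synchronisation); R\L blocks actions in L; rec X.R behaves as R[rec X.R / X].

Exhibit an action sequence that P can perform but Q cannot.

Reachable graph of P (8 states):
  p0 = b.a.(c.d.0 | (b.0 + c.0)) has moves --b--▸ p1
  p1 = a.(c.d.0 | (b.0 + c.0)) has moves --a--▸ p2
  p2 = c.d.0 | (b.0 + c.0) has moves --b--▸ p3, --c--▸ p3, --c--▸ p4
  p3 = c.d.0 | 0 has moves --c--▸ p5
  p4 = d.0 | (b.0 + c.0) has moves --b--▸ p5, --c--▸ p5, --d--▸ p6
  p5 = d.0 | 0 has moves --d--▸ p7
  p6 = 0 | (b.0 + c.0) has moves --b--▸ p7, --c--▸ p7
  p7 = 0 | 0 has moves (no moves)
Reachable graph of Q (8 states):
  q0 = b.a.(c.d.0 | (b.0 + 0)) has moves --b--▸ q1
  q1 = a.(c.d.0 | (b.0 + 0)) has moves --a--▸ q2
  q2 = c.d.0 | (b.0 + 0) has moves --b--▸ q3, --c--▸ q4
  q3 = c.d.0 | 0 has moves --c--▸ q5
  q4 = d.0 | (b.0 + 0) has moves --b--▸ q5, --d--▸ q6
  q5 = d.0 | 0 has moves --d--▸ q7
  q6 = 0 | (b.0 + 0) has moves --b--▸ q7
  q7 = 0 | 0 has moves (no moves)
Run σ = ⟨bacc⟩ on P: start {p0}
  [1] b ⇒ {p1}
  [2] a ⇒ {p2}
  [3] c ⇒ {p3, p4}
  [4] c ⇒ {p5}
  — P admits the full trace.
Run σ = ⟨bacc⟩ on Q: start {q0}
  [1] b ⇒ {q1}
  [2] a ⇒ {q2}
  [3] c ⇒ {q4}
  [4] c ⇒ ∅  — Q cannot continue

bacc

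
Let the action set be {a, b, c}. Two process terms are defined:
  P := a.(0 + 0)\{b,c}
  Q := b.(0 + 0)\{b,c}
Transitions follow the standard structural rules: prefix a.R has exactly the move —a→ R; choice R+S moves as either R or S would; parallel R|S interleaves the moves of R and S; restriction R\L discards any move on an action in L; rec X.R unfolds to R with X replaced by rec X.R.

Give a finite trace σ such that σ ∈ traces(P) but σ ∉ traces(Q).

a

P's transition system — 2 states:
  u0 = a.(0 + 0)\{b,c} :: --a--▸ u1
  u1 = (0 + 0)\{b,c} :: ∅
Q's transition system — 2 states:
  v0 = b.(0 + 0)\{b,c} :: --b--▸ v1
  v1 = (0 + 0)\{b,c} :: ∅
Executing a from P (initial set {u0}):
  after a @ step 1: {u1}
  P completes σ.
Executing a from Q (initial set {v0}):
  after a @ step 1: ∅ (Q stuck)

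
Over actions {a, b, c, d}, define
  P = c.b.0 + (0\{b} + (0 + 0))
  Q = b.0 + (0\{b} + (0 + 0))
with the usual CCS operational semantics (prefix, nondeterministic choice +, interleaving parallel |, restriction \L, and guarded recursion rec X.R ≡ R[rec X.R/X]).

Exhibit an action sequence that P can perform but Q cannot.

LTS(P): 3 reachable states
  m0 = c.b.0 + (0\{b} + (0 + 0)) → =c=> m1
  m1 = b.0 → =b=> m2
  m2 = 0 → deadlocked
LTS(Q): 2 reachable states
  n0 = b.0 + (0\{b} + (0 + 0)) → =b=> n1
  n1 = 0 → deadlocked
Executing c from P (initial set {m0}):
  step 1 (c): {m1}
  ✓ P
Executing c from Q (initial set {n0}):
  step 1 (c): no successor for Q

c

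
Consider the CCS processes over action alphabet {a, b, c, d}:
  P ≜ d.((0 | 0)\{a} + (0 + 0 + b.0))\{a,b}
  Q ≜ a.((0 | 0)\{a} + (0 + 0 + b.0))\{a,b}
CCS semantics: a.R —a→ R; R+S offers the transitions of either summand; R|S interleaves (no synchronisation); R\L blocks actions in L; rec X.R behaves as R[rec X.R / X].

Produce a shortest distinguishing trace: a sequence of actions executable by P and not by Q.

LTS(P): 2 reachable states
  m0 = d.((0 | 0)\{a} + (0 + 0 + b.0))\{a,b} → ··d··> m1
  m1 = ((0 | 0)\{a} + (0 + 0 + b.0))\{a,b} → deadlocked
LTS(Q): 2 reachable states
  n0 = a.((0 | 0)\{a} + (0 + 0 + b.0))\{a,b} → ··a··> n1
  n1 = ((0 | 0)\{a} + (0 + 0 + b.0))\{a,b} → deadlocked
Run σ = ⟨d⟩ on P: start {m0}
  after d @ step 1: {m1}
  — P admits the full trace.
Run σ = ⟨d⟩ on Q: start {n0}
  after d @ step 1: ∅  — Q cannot continue

d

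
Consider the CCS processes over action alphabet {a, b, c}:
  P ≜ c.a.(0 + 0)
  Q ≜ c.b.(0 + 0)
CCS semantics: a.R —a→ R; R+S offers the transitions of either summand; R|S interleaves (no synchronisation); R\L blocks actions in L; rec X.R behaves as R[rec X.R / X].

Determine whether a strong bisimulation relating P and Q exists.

P's transition system — 3 states:
  u0 = c.a.(0 + 0) :: --c--▸ u1
  u1 = a.(0 + 0) :: --a--▸ u2
  u2 = 0 + 0 :: ·
Q's transition system — 3 states:
  v0 = c.b.(0 + 0) :: --c--▸ v1
  v1 = b.(0 + 0) :: --b--▸ v2
  v2 = 0 + 0 :: ·
Bisimilarity quotient blocks:
  B0 = {u0}
  B1 = {u1}
  B2 = {u2, v2}
  B3 = {v0}
  B4 = {v1}
u0 ∈ B0, v0 ∈ B3 → different blocks

P ≁ Q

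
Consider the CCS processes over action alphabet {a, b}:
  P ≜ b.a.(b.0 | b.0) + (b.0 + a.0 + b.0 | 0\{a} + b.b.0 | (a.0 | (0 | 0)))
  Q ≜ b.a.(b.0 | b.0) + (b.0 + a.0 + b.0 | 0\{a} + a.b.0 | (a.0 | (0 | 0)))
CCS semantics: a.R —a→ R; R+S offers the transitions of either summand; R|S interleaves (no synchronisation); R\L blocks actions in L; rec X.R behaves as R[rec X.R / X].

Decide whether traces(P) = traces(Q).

Reachable graph of P (13 states):
  p0 = b.a.(b.0 | b.0) + (b.0 + a.0 + b.0 | 0\{a} + b.b.0 | (a.0 | (0 | 0))) | -a-> p1, -a-> p2, -b-> p1, -b-> p3, -b-> p4, -b-> p5
  p1 = 0 | ·
  p2 = b.b.0 | (0 | (0 | 0)) | -b-> p6
  p3 = 0 | 0\{a} | ·
  p4 = a.(b.0 | b.0) | -a-> p7
  p5 = b.0 | (a.0 | (0 | 0)) | -a-> p6, -b-> p8
  p6 = b.0 | (0 | (0 | 0)) | -b-> p9
  p7 = b.0 | b.0 | -b-> p10, -b-> p11
  p8 = 0 | (a.0 | (0 | 0)) | -a-> p9
  p9 = 0 | (0 | (0 | 0)) | ·
  p10 = 0 | b.0 | -b-> p12
  p11 = b.0 | 0 | -b-> p12
  p12 = 0 | 0 | ·
Reachable graph of Q (13 states):
  q0 = b.a.(b.0 | b.0) + (b.0 + a.0 + b.0 | 0\{a} + a.b.0 | (a.0 | (0 | 0))) | -a-> q1, -a-> q2, -a-> q3, -b-> q1, -b-> q4, -b-> q5
  q1 = 0 | ·
  q2 = a.b.0 | (0 | (0 | 0)) | -a-> q6
  q3 = b.0 | (a.0 | (0 | 0)) | -a-> q6, -b-> q7
  q4 = 0 | 0\{a} | ·
  q5 = a.(b.0 | b.0) | -a-> q8
  q6 = b.0 | (0 | (0 | 0)) | -b-> q9
  q7 = 0 | (a.0 | (0 | 0)) | -a-> q9
  q8 = b.0 | b.0 | -b-> q10, -b-> q11
  q9 = 0 | (0 | (0 | 0)) | ·
  q10 = 0 | b.0 | -b-> q12
  q11 = b.0 | 0 | -b-> q12
  q12 = 0 | 0 | ·
Executing bb from P (initial set {p0}):
  after b @ step 1: {p1, p3, p4, p5}
  after b @ step 2: {p8}
  — P admits the full trace.
Executing bb from Q (initial set {q0}):
  after b @ step 1: {q1, q4, q5}
  after b @ step 2: no successor for Q

traces(P) ≠ traces(Q) — witness ⟨bb⟩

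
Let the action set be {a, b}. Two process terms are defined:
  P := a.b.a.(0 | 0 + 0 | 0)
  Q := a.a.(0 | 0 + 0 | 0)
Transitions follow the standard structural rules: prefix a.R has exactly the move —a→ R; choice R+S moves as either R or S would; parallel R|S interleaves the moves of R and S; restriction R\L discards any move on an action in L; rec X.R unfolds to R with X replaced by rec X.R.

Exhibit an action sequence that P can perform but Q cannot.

ab

Reachable graph of P (4 states):
  s0 = a.b.a.(0 | 0 + 0 | 0) | —a→ s1
  s1 = b.a.(0 | 0 + 0 | 0) | —b→ s2
  s2 = a.(0 | 0 + 0 | 0) | —a→ s3
  s3 = 0 | 0 + 0 | 0 | (no moves)
Reachable graph of Q (3 states):
  t0 = a.a.(0 | 0 + 0 | 0) | —a→ t1
  t1 = a.(0 | 0 + 0 | 0) | —a→ t2
  t2 = 0 | 0 + 0 | 0 | (no moves)
Executing ab from P (initial set {s0}):
  step 1 (a): {s1}
  step 2 (b): {s2}
  P completes σ.
Executing ab from Q (initial set {t0}):
  step 1 (a): {t1}
  step 2 (b): ∅ (Q stuck)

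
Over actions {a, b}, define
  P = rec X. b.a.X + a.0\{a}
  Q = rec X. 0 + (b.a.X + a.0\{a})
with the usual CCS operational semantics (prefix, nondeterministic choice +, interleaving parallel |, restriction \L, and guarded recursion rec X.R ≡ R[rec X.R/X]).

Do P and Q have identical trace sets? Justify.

YES

Reachable graph of P (3 states):
  m0 = rec X. b.a.X + a.0\{a} → —a→ m1, —b→ m2
  m1 = 0\{a} → (no moves)
  m2 = a.(rec X. b.a.X + a.0\{a}) → —a→ m0
Reachable graph of Q (3 states):
  n0 = rec X. 0 + (b.a.X + a.0\{a}) → —a→ n1, —b→ n2
  n1 = 0\{a} → (no moves)
  n2 = a.(rec X. 0 + (b.a.X + a.0\{a})) → —a→ n0
Partition-refinement fixed point:
  B0 = {m0, n0}
  B1 = {m2, n2}
  B2 = {m1, n1}
m0 ∈ B0, n0 ∈ B0 → same block
Bisimilar ⇒ trace-equivalent.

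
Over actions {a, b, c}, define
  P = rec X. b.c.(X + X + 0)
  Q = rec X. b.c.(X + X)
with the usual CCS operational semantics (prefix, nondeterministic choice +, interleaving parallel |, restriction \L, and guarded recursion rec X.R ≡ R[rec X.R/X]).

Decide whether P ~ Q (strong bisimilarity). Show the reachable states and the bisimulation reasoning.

LTS(P): 3 reachable states
  p0 = rec X. b.c.(X + X + 0) | --b--▸ p1
  p1 = c.((rec X. b.c.(X + X + 0)) + (rec X. b.c.(X + X + 0)) + 0) | --c--▸ p2
  p2 = (rec X. b.c.(X + X + 0)) + (rec X. b.c.(X + X + 0)) + 0 | --b--▸ p1
LTS(Q): 3 reachable states
  q0 = rec X. b.c.(X + X) | --b--▸ q1
  q1 = c.((rec X. b.c.(X + X)) + (rec X. b.c.(X + X))) | --c--▸ q2
  q2 = (rec X. b.c.(X + X)) + (rec X. b.c.(X + X)) | --b--▸ q1
Partition-refinement fixed point:
  B0 = {p0, p2, q0, q2}
  B1 = {p1, q1}
p0 ∈ B0, q0 ∈ B0 → same block

P ~ Q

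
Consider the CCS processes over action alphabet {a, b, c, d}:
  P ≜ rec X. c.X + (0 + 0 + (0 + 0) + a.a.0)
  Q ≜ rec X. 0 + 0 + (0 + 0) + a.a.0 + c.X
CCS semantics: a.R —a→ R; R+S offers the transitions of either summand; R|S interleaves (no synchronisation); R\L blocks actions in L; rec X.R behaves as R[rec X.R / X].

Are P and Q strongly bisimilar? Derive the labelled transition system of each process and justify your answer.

bisimilar

Reachable graph of P (3 states):
  u0 = rec X. c.X + (0 + 0 + (0 + 0) + a.a.0) → —a→ u1, —c→ u0
  u1 = a.0 → —a→ u2
  u2 = 0 → stopped
Reachable graph of Q (3 states):
  v0 = rec X. 0 + 0 + (0 + 0) + a.a.0 + c.X → —a→ v1, —c→ v0
  v1 = a.0 → —a→ v2
  v2 = 0 → stopped
Partition-refinement fixed point:
  B0 = {u0, v0}
  B1 = {u1, v1}
  B2 = {u2, v2}
u0 ∈ B0, v0 ∈ B0 → same block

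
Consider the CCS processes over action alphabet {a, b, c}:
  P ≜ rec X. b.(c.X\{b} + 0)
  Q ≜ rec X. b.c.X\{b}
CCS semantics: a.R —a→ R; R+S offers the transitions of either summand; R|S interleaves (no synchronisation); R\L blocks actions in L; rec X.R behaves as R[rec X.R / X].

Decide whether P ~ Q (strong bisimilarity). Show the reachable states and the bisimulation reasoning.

LTS(P): 3 reachable states
  u0 = rec X. b.(c.X\{b} + 0) has moves ··b··> u1
  u1 = c.(rec X. b.(c.X\{b} + 0))\{b} + 0 has moves ··c··> u2
  u2 = (rec X. b.(c.X\{b} + 0))\{b} has moves deadlocked
LTS(Q): 3 reachable states
  v0 = rec X. b.c.X\{b} has moves ··b··> v1
  v1 = c.(rec X. b.c.X\{b})\{b} has moves ··c··> v2
  v2 = (rec X. b.c.X\{b})\{b} has moves deadlocked
Bisimilarity quotient blocks:
  B0 = {u0, v0}
  B1 = {u1, v1}
  B2 = {u2, v2}
u0 ∈ B0, v0 ∈ B0 → same block

bisimilar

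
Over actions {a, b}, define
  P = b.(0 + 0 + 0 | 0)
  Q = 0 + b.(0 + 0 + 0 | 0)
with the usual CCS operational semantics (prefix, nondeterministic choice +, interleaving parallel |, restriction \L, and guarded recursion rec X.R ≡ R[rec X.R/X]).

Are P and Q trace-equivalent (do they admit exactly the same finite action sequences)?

trace-equivalent

P's transition system — 2 states:
  s0 = b.(0 + 0 + 0 | 0) has moves ··b··> s1
  s1 = 0 + 0 + 0 | 0 has moves deadlocked
Q's transition system — 2 states:
  t0 = 0 + b.(0 + 0 + 0 | 0) has moves ··b··> t1
  t1 = 0 + 0 + 0 | 0 has moves deadlocked
Coarsest stable partition (strong bisimilarity classes):
  B0 = {s0, t0}
  B1 = {s1, t1}
s0 ∈ B0, t0 ∈ B0 → same block
Bisimilar ⇒ trace-equivalent.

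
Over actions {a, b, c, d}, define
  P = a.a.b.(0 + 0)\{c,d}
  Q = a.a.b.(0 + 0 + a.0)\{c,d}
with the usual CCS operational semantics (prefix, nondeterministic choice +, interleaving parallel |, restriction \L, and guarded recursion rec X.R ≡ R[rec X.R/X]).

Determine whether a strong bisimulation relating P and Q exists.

P ≁ Q

P's transition system — 4 states:
  u0 = a.a.b.(0 + 0)\{c,d} | --a--▸ u1
  u1 = a.b.(0 + 0)\{c,d} | --a--▸ u2
  u2 = b.(0 + 0)\{c,d} | --b--▸ u3
  u3 = (0 + 0)\{c,d} | ·
Q's transition system — 5 states:
  v0 = a.a.b.(0 + 0 + a.0)\{c,d} | --a--▸ v1
  v1 = a.b.(0 + 0 + a.0)\{c,d} | --a--▸ v2
  v2 = b.(0 + 0 + a.0)\{c,d} | --b--▸ v3
  v3 = (0 + 0 + a.0)\{c,d} | --a--▸ v4
  v4 = 0\{c,d} | ·
Coarsest stable partition (strong bisimilarity classes):
  B0 = {u0}
  B1 = {u1}
  B2 = {u2}
  B3 = {u3, v4}
  B4 = {v0}
  B5 = {v1}
  B6 = {v2}
  B7 = {v3}
u0 ∈ B0, v0 ∈ B4 → different blocks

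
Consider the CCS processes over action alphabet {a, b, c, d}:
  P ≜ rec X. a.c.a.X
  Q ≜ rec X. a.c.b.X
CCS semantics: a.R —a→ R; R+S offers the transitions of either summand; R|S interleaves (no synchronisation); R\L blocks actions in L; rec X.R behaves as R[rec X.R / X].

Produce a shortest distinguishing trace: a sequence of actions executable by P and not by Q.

Reachable graph of P (3 states):
  p0 = rec X. a.c.a.X | -a-> p1
  p1 = c.a.(rec X. a.c.a.X) | -c-> p2
  p2 = a.(rec X. a.c.a.X) | -a-> p0
Reachable graph of Q (3 states):
  q0 = rec X. a.c.b.X | -a-> q1
  q1 = c.b.(rec X. a.c.b.X) | -c-> q2
  q2 = b.(rec X. a.c.b.X) | -b-> q0
Trace ⟨aca⟩ through P, begin at {p0}:
  after a @ step 1: {p1}
  after c @ step 2: {p2}
  after a @ step 3: {p0}
  — P admits the full trace.
Trace ⟨aca⟩ through Q, begin at {q0}:
  after a @ step 1: {q1}
  after c @ step 2: {q2}
  after a @ step 3: no successor for Q

aca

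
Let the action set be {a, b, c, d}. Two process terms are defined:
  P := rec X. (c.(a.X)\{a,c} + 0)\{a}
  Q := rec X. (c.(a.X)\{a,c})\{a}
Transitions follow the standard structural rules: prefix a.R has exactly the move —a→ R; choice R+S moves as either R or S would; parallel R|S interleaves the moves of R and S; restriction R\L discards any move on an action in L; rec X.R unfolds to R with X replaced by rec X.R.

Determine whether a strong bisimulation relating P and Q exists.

Reachable graph of P (2 states):
  p0 = rec X. (c.(a.X)\{a,c} + 0)\{a} ⊢ =c=> p1
  p1 = (a.(rec X. (c.(a.X)\{a,c} + 0)\{a}))\{a,c}\{a} ⊢ ∅
Reachable graph of Q (2 states):
  q0 = rec X. (c.(a.X)\{a,c})\{a} ⊢ =c=> q1
  q1 = (a.(rec X. (c.(a.X)\{a,c})\{a}))\{a,c}\{a} ⊢ ∅
Bisimilarity quotient blocks:
  B0 = {p0, q0}
  B1 = {p1, q1}
p0 ∈ B0, q0 ∈ B0 → same block

bisimilar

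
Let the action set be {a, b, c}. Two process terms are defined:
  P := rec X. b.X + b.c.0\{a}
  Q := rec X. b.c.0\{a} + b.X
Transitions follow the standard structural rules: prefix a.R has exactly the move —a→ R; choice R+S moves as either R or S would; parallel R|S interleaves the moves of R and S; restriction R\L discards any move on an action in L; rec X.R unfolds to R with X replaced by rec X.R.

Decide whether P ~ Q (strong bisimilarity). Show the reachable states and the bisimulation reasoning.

bisimilar

Reachable graph of P (3 states):
  s0 = rec X. b.X + b.c.0\{a} | -b-> s0, -b-> s1
  s1 = c.0\{a} | -c-> s2
  s2 = 0\{a} | ∅
Reachable graph of Q (3 states):
  t0 = rec X. b.c.0\{a} + b.X | -b-> t0, -b-> t1
  t1 = c.0\{a} | -c-> t2
  t2 = 0\{a} | ∅
Bisimilarity quotient blocks:
  B0 = {s0, t0}
  B1 = {s1, t1}
  B2 = {s2, t2}
s0 ∈ B0, t0 ∈ B0 → same block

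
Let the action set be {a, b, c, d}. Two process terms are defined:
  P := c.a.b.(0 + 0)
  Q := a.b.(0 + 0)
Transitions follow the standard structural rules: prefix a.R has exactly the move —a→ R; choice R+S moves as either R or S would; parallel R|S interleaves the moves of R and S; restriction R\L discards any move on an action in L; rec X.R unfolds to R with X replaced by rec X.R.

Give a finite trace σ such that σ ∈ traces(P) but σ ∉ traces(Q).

LTS(P): 4 reachable states
  p0 = c.a.b.(0 + 0) :: --c--▸ p1
  p1 = a.b.(0 + 0) :: --a--▸ p2
  p2 = b.(0 + 0) :: --b--▸ p3
  p3 = 0 + 0 :: (no moves)
LTS(Q): 3 reachable states
  q0 = a.b.(0 + 0) :: --a--▸ q1
  q1 = b.(0 + 0) :: --b--▸ q2
  q2 = 0 + 0 :: (no moves)
Run σ = ⟨c⟩ on P: start {p0}
  step 1 (c): {p1}
  ✓ P
Run σ = ⟨c⟩ on Q: start {q0}
  step 1 (c): ∅ (Q stuck)

c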